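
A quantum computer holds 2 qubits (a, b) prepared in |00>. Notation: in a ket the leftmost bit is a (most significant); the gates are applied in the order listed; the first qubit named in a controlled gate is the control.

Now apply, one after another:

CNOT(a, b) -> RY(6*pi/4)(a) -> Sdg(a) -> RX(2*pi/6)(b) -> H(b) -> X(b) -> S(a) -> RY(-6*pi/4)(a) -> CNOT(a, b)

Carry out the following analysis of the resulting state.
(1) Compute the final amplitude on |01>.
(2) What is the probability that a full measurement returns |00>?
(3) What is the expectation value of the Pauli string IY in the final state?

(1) The amplitude on |01> is sqrt(6)/4 - sqrt(2)*I/4.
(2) The probability of measuring |00> is 1/2.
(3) The expectation value of IY is -sqrt(3)/2.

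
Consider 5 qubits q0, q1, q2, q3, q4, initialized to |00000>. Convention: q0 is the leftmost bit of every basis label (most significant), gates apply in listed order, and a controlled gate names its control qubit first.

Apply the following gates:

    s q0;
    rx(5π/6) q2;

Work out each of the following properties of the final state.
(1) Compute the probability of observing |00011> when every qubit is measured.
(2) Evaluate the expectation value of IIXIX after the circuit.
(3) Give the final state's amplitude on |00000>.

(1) The probability of measuring |00011> is 0.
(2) The expectation value of IIXIX is 0.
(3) |00000> carries amplitude -sqrt(2)/4 + sqrt(6)/4 in the final state.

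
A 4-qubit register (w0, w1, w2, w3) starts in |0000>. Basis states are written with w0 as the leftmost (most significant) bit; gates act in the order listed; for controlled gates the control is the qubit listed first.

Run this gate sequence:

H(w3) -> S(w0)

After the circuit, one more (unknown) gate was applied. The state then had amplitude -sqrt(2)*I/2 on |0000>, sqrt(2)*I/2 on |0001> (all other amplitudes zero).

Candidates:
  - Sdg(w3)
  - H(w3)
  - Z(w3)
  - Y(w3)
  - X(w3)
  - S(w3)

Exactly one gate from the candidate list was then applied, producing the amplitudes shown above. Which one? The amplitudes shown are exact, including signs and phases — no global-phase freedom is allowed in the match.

The unique candidate consistent with the amplitudes is Y(w3).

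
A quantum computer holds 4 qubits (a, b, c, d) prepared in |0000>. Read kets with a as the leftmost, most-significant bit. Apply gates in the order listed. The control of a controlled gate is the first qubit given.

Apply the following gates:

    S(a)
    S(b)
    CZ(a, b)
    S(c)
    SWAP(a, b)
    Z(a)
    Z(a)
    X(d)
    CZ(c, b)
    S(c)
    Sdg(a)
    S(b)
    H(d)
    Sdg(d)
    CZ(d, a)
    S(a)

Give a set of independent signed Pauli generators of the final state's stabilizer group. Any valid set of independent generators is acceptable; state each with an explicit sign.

One valid set of independent stabilizer generators is +IIIY, +ZIII, +IZII, +IIZI (any independent generating set of the same group is equally correct).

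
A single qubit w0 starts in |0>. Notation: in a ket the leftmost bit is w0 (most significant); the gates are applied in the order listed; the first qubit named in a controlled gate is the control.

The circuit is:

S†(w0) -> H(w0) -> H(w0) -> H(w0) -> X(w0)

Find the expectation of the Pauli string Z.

In the final state, Z has expectation 0.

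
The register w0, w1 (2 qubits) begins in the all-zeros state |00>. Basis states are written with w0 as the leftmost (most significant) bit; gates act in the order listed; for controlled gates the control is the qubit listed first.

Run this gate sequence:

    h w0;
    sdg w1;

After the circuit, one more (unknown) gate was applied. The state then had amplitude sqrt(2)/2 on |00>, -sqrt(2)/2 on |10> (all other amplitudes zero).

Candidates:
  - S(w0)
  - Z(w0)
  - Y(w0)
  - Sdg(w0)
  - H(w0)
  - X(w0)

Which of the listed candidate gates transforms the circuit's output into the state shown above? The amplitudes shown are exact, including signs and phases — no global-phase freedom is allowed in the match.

The applied gate was Z(w0).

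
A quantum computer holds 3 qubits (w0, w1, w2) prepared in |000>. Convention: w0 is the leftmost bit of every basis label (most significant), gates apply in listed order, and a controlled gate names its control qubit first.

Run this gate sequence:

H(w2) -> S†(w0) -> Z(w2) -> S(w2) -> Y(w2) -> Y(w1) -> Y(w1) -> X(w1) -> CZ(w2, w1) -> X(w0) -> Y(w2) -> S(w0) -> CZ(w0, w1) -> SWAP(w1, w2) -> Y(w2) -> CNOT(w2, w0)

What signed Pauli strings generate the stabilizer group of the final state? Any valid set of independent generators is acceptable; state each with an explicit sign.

The stabilizer group can be generated by +IYI, -ZII, +IIZ, among other valid generating sets.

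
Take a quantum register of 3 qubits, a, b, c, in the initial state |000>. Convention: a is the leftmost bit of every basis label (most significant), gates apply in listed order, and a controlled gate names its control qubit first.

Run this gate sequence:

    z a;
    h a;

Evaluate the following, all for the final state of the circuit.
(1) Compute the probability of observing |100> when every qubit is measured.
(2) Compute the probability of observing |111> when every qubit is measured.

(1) The probability of measuring |100> is 1/2.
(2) The probability of measuring |111> is 0.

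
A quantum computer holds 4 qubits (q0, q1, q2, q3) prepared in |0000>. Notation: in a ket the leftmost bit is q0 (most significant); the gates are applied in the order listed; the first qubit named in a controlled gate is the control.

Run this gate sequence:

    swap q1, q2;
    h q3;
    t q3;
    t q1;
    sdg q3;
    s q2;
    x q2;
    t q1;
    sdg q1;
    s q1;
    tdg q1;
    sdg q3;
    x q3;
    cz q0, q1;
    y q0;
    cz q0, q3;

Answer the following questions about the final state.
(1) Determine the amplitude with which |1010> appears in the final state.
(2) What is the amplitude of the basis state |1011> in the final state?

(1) The amplitude on |1010> is -sqrt(2)*exp(3*I*pi/4)/2. Key observation: gates 8-11 undo each other exactly, leaving only the rest of the circuit to track.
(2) |1011> carries amplitude -sqrt(2)*I/2 in the final state.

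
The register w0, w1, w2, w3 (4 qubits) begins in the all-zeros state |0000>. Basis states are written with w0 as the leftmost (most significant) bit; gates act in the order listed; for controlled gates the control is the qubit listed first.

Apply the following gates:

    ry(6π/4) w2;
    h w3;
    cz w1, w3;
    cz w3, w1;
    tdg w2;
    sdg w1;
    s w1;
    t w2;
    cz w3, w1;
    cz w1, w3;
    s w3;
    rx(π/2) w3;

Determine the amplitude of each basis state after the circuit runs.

The resulting statevector has amplitude -sqrt(2)/2 on |0000>, sqrt(2)/2 on |0010>, and 0 on every other basis state. Key observation: the block from step 3 through step 10 cancels to the identity and can be dropped.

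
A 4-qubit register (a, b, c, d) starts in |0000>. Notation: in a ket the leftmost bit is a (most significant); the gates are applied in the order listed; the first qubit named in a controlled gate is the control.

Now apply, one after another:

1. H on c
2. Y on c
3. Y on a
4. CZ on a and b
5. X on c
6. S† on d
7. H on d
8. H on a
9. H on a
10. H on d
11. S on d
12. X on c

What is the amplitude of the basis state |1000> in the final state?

The final state's coefficient on |1000> equals sqrt(2)/2. Key observation: the block from step 5 through step 12 cancels to the identity and can be dropped.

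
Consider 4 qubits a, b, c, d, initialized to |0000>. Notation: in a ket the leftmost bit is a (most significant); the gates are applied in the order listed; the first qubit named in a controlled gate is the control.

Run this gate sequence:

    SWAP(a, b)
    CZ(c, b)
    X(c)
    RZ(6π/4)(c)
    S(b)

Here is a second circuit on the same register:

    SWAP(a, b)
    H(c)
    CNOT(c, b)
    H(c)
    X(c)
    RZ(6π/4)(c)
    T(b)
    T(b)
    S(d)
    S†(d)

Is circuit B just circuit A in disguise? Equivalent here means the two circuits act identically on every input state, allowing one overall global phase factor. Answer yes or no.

No: there is an input state on which the two circuits produce genuinely different outputs (not merely differing by a phase).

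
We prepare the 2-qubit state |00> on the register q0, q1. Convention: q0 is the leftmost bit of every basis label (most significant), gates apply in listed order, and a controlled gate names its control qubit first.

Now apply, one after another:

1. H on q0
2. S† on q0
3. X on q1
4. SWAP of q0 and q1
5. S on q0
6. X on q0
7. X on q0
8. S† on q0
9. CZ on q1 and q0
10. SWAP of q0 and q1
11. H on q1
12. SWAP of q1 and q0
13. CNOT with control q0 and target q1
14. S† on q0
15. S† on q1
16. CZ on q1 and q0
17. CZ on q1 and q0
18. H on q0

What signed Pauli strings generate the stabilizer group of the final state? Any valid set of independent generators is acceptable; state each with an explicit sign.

The stabilizer group can be generated by +XX, -ZZ, among other valid generating sets. Key observation: steps 5-8 multiply out to the identity, so the circuit reduces to the remaining gates.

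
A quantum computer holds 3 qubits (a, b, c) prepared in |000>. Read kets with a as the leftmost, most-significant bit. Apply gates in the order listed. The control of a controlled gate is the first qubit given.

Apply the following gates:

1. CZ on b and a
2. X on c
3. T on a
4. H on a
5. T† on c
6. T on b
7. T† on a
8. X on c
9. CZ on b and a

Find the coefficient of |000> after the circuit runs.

The final state's coefficient on |000> equals -sqrt(2)*exp(3*I*pi/4)/2.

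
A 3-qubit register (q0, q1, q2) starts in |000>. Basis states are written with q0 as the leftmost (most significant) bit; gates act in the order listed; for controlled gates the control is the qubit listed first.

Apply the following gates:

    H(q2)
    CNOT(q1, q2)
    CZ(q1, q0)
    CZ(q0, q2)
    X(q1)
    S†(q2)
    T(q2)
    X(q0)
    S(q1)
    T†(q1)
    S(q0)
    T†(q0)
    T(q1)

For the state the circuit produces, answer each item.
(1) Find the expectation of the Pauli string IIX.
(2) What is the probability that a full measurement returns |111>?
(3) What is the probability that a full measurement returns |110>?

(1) The expectation value of IIX is sqrt(2)/2.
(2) A full measurement returns |111> with probability 1/2.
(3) A full measurement returns |110> with probability 1/2.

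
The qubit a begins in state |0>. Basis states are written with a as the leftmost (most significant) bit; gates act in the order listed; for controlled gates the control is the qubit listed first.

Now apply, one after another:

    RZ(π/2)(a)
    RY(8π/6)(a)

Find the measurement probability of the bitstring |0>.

The probability of measuring |0> is 1/4.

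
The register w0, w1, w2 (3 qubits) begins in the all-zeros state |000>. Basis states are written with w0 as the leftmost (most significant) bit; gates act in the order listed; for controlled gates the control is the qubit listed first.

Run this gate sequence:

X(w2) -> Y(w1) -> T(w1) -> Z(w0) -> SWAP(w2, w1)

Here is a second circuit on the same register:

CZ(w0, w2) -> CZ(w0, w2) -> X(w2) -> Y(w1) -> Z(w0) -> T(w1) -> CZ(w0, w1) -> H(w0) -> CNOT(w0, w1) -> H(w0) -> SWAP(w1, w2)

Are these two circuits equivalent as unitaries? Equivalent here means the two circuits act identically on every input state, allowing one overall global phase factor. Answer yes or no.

No — the two circuits implement different unitaries, even allowing a global phase.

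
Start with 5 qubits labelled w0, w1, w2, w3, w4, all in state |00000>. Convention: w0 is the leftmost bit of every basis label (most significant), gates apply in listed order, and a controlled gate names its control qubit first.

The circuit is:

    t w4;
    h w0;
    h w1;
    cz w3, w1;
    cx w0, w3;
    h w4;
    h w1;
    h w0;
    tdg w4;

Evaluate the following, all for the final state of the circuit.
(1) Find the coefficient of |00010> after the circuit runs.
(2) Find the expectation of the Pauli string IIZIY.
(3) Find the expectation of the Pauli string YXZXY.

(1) |00010> carries amplitude sqrt(2)/4 in the final state.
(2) In the final state, IIZIY has expectation -sqrt(2)/2.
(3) In the final state, YXZXY has expectation 0.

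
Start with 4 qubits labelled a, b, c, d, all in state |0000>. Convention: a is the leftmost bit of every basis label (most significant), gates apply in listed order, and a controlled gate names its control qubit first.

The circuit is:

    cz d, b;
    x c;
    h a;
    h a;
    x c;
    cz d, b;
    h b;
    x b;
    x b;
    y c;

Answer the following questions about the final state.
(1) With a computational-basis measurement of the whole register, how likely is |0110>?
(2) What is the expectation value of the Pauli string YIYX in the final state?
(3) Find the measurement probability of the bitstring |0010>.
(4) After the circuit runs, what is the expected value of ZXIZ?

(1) Outcome |0110> occurs with probability 1/2. Key observation: gates 1-6 undo each other exactly, leaving only the rest of the circuit to track.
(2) The observable YIYX averages to 0.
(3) A full measurement returns |0010> with probability 1/2.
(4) The expectation value of ZXIZ is 1.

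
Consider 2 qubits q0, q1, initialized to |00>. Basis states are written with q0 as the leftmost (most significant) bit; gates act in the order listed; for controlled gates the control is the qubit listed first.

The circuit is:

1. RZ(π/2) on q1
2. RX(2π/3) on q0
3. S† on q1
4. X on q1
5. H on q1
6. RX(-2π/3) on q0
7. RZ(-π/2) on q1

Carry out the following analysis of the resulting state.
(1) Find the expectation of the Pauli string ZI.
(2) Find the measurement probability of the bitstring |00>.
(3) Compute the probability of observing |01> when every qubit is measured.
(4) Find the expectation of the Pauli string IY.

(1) In the final state, ZI has expectation 1.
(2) A full measurement returns |00> with probability 1/2.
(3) Outcome |01> occurs with probability 1/2.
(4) The expectation value of IY is 1.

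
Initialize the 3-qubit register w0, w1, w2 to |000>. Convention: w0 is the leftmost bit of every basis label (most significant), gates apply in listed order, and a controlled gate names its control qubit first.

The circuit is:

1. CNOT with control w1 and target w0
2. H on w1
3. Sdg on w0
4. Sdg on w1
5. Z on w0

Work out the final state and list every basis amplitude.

The resulting statevector has amplitude sqrt(2)/2 on |000>, -sqrt(2)*I/2 on |010>, and 0 on every other basis state.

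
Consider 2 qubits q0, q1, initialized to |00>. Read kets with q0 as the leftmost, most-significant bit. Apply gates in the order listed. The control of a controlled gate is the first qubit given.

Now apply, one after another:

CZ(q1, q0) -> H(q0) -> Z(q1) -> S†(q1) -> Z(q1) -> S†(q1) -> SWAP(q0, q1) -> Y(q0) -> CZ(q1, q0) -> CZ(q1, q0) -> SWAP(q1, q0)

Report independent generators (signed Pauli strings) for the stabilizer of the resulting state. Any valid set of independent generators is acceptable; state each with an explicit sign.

One valid set of independent stabilizer generators is +XI, -IZ (any independent generating set of the same group is equally correct).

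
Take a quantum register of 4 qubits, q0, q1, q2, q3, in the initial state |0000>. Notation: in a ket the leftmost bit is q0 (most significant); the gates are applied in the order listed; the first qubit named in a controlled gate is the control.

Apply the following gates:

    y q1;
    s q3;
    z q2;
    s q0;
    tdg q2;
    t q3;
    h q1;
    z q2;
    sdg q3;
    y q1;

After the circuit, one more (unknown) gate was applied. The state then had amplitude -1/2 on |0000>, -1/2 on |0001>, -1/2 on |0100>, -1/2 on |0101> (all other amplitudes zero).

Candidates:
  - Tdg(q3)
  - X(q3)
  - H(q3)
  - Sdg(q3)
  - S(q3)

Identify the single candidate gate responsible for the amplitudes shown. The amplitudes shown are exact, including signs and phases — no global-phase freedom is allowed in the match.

It was H(q3) that produced the state shown.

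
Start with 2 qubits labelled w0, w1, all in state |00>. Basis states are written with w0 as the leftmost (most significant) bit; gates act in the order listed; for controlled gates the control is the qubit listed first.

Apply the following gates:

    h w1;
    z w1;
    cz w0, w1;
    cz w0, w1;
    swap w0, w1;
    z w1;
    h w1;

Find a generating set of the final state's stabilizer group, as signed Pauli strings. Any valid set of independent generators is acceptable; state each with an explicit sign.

One valid set of independent stabilizer generators is -XI, +IX (any independent generating set of the same group is equally correct).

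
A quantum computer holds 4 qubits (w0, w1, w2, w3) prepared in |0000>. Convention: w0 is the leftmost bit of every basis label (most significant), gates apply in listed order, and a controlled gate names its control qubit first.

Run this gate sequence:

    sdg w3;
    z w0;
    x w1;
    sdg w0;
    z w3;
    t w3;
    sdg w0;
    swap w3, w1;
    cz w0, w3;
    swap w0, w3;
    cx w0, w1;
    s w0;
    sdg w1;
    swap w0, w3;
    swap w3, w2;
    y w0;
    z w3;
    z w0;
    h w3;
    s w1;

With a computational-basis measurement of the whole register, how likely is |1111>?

Outcome |1111> occurs with probability 1/2.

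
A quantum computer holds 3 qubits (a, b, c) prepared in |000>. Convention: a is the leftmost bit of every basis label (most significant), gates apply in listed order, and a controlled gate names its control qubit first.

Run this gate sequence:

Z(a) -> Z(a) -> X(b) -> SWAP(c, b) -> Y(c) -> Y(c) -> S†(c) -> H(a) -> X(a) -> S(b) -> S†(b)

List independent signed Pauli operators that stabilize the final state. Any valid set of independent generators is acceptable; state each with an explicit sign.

The stabilizer group can be generated by +XII, +IZI, -IIZ, among other valid generating sets.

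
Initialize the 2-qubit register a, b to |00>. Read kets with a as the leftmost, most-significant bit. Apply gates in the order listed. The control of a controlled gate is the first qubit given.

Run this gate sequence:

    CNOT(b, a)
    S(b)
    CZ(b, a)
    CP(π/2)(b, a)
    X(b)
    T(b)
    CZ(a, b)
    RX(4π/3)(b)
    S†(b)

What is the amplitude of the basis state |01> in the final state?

The final state's coefficient on |01> equals exp(3*I*pi/4)/2.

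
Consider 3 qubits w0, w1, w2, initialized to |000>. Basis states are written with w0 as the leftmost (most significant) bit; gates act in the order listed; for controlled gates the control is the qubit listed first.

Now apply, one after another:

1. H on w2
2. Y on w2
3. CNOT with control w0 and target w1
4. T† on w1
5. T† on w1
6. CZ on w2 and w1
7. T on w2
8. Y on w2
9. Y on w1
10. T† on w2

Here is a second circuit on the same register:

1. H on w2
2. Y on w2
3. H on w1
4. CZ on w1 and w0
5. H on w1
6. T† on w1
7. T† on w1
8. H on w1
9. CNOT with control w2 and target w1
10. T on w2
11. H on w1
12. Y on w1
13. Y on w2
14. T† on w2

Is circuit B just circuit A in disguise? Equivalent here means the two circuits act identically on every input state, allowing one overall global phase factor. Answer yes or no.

Yes, they are equivalent — the unitaries differ by at most a global phase.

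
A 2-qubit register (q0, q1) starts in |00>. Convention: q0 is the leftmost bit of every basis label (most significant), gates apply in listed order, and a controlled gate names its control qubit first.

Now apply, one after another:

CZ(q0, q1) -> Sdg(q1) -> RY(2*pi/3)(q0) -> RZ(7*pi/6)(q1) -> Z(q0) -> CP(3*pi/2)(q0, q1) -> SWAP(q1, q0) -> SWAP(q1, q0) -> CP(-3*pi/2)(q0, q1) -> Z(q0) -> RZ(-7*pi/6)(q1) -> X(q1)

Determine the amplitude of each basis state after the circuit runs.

After the circuit, the state carries amplitude 0 on |00>, 1/2 on |01>, 0 on |10>, sqrt(3)/2 on |11>. Key observation: gates 4-11 undo each other exactly, leaving only the rest of the circuit to track.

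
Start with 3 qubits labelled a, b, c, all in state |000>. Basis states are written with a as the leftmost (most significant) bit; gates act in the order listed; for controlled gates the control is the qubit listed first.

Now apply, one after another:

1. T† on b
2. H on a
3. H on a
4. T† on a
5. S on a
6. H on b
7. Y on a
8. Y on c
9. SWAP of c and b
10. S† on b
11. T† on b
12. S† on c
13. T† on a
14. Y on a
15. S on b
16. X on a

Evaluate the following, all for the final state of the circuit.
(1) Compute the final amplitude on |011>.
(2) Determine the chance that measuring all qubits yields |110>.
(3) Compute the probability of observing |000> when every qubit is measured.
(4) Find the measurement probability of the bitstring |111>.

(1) The final state's coefficient on |011> equals 0.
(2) Outcome |110> occurs with probability 1/2.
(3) Outcome |000> occurs with probability 0.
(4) The probability of measuring |111> is 1/2.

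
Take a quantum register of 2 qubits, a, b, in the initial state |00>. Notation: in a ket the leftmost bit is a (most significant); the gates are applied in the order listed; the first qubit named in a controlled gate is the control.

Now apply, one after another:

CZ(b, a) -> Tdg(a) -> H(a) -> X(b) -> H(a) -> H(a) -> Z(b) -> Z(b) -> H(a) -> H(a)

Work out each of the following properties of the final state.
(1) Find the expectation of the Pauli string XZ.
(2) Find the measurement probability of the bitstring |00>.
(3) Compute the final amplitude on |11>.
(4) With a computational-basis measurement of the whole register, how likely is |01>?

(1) The expectation value of XZ is -1.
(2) Outcome |00> occurs with probability 0.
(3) The final state's coefficient on |11> equals sqrt(2)/2.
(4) The probability of measuring |01> is 1/2.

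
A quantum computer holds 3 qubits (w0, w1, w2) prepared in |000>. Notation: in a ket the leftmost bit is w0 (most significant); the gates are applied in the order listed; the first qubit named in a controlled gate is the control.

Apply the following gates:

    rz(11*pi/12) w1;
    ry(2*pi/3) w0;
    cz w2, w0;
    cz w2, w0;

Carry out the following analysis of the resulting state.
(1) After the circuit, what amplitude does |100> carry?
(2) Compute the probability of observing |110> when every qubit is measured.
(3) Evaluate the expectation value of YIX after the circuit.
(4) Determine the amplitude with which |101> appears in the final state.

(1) The final state's coefficient on |100> equals -sqrt(3)*exp(13*I*pi/24)/2.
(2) The probability of measuring |110> is 0.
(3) The expectation value of YIX is 0.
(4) The final state's coefficient on |101> equals 0.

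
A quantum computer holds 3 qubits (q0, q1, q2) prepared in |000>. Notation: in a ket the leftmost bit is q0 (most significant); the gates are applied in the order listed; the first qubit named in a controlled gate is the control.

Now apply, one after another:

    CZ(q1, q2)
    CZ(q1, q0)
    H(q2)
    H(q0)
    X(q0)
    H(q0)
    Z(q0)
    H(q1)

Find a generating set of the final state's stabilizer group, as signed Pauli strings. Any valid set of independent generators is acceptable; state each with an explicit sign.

One valid set of independent stabilizer generators is +IXI, +IIX, +ZII (any independent generating set of the same group is equally correct).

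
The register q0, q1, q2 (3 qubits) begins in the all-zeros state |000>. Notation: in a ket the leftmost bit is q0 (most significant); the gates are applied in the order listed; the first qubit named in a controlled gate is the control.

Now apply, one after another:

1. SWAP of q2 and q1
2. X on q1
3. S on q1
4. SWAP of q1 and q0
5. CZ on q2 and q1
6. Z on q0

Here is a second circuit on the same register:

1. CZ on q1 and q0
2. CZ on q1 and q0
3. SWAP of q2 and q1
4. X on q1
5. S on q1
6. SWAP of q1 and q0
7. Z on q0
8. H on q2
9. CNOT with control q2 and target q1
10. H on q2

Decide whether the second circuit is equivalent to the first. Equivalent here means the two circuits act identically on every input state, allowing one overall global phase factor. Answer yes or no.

No — the two circuits implement different unitaries, even allowing a global phase.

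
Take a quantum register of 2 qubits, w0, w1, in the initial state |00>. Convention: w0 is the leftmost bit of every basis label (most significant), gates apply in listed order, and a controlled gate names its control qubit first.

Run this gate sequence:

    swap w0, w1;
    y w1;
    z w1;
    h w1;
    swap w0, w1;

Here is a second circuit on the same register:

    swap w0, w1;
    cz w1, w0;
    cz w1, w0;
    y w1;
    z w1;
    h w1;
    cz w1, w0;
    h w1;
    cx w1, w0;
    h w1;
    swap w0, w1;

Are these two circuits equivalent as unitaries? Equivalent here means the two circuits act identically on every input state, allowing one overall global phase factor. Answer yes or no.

No, they are not equivalent — no single phase factor reconciles the two unitaries.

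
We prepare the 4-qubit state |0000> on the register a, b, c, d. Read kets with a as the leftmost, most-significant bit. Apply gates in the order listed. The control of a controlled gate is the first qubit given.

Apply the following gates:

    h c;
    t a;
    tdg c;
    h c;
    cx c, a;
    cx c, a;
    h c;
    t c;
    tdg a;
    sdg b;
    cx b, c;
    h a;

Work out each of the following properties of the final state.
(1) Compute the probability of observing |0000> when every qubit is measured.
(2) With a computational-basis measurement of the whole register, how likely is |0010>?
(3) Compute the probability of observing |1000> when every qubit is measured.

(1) The probability of measuring |0000> is 1/4.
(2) A full measurement returns |0010> with probability 1/4.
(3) A full measurement returns |1000> with probability 1/4.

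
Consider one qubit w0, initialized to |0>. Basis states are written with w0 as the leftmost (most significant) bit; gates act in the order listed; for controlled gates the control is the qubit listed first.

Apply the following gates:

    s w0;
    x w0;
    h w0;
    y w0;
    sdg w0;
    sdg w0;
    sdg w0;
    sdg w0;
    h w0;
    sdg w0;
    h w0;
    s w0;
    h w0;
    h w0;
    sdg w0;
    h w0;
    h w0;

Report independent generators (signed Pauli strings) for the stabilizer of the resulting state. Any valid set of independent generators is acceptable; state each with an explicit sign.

The stabilizer group can be generated by +X, among other valid generating sets. Key observation: gates 11-16 undo each other exactly, leaving only the rest of the circuit to track.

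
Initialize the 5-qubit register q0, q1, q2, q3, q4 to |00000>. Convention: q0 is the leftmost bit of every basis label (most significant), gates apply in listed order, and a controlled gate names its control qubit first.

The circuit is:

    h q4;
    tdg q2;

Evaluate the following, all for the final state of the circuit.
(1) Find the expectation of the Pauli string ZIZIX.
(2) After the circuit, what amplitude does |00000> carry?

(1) In the final state, ZIZIX has expectation 1.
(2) The final state's coefficient on |00000> equals sqrt(2)/2.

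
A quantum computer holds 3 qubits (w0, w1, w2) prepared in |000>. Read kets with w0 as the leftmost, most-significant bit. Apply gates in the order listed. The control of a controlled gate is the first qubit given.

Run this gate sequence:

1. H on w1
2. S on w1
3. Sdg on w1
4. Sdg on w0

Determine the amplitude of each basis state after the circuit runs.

The resulting statevector has amplitude sqrt(2)/2 on |000>, sqrt(2)/2 on |010>, and 0 on every other basis state.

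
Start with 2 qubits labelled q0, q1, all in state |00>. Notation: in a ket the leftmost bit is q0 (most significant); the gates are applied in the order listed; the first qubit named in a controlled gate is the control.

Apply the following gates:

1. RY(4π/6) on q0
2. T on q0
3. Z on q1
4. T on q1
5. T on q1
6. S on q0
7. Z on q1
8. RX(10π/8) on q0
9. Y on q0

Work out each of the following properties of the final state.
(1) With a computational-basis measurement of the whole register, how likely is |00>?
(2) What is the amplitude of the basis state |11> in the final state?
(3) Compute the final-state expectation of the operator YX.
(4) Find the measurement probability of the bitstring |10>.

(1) Outcome |00> occurs with probability -sqrt(2)/8 + sqrt(3)/8 + 1/2.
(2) The final state's coefficient on |11> equals 0.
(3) The expectation value of YX is 0.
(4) A full measurement returns |10> with probability -sqrt(3)/8 + sqrt(2)/8 + 1/2.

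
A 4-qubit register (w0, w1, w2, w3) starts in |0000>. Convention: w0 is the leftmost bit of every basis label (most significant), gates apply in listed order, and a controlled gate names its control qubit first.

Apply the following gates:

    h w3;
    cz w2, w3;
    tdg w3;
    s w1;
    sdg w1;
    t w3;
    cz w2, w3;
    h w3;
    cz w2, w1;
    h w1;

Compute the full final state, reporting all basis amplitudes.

After the circuit, the state carries amplitude sqrt(2)/2 on |0000>, sqrt(2)/2 on |0100>, and 0 on every other basis state. Key observation: the block from step 2 through step 7 cancels to the identity and can be dropped.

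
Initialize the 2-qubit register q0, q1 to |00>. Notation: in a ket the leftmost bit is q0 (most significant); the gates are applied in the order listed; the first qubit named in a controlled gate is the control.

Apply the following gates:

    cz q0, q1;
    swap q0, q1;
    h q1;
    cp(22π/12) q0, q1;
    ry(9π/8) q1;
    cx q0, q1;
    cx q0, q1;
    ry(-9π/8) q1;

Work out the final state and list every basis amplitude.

The final amplitudes are sqrt(2)/2 on |00>, sqrt(2)/2 on |01>, 0 on |10>, 0 on |11>.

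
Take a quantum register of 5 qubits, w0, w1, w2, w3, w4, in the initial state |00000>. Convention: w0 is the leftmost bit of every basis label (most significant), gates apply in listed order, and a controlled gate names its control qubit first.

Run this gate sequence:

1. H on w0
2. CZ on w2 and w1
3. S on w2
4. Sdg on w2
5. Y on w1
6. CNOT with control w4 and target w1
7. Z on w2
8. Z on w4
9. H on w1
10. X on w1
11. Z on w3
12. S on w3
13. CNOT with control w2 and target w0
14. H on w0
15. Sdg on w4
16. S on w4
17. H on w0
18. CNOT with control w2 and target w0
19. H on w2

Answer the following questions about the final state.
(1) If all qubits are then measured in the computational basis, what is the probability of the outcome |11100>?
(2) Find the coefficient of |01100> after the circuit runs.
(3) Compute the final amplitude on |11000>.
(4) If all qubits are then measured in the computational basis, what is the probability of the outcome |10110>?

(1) Outcome |11100> occurs with probability 1/8. Key observation: gates 13-18 undo each other exactly, leaving only the rest of the circuit to track.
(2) The final state's coefficient on |01100> equals sqrt(2)*I/4.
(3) |11000> carries amplitude sqrt(2)*I/4 in the final state.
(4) The probability of measuring |10110> is 0.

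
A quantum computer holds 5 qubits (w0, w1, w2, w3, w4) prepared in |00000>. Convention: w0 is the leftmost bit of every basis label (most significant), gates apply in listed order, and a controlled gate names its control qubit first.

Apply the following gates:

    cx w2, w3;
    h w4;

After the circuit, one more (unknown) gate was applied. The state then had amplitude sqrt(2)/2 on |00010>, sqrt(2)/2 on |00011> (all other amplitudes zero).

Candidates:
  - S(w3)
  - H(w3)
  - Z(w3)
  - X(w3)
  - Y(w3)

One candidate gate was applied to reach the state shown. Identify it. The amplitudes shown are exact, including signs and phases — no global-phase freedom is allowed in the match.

The unique candidate consistent with the amplitudes is X(w3).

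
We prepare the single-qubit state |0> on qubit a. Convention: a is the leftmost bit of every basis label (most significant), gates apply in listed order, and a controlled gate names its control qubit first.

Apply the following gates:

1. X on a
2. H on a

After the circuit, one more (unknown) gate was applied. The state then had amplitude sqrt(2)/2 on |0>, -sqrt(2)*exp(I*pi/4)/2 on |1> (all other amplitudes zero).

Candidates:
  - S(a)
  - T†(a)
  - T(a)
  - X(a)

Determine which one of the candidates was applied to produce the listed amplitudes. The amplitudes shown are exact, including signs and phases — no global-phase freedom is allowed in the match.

The applied gate was T(a).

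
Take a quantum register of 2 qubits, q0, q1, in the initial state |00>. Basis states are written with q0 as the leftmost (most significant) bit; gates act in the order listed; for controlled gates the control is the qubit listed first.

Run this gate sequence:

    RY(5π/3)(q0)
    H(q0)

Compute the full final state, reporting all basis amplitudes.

The resulting statevector has amplitude -sqrt(6)/4 + sqrt(2)/4 on |00>, 0 on |01>, -sqrt(6)/4 - sqrt(2)/4 on |10>, 0 on |11>.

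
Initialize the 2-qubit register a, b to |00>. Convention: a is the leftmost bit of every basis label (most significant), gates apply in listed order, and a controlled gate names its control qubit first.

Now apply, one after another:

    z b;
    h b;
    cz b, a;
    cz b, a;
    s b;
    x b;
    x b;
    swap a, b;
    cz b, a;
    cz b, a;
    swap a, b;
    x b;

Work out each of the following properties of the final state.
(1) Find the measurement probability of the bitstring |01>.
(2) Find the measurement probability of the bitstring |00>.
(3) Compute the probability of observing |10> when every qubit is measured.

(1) The probability of measuring |01> is 1/2. Key observation: the block from step 7 through step 12 cancels to the identity and can be dropped.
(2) Outcome |00> occurs with probability 1/2.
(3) The probability of measuring |10> is 0.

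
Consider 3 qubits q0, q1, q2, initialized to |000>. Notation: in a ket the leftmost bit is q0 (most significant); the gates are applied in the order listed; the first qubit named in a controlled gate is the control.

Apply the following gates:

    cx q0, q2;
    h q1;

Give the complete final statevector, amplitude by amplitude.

After the circuit, the state carries amplitude sqrt(2)/2 on |000>, sqrt(2)/2 on |010>, and 0 on every other basis state.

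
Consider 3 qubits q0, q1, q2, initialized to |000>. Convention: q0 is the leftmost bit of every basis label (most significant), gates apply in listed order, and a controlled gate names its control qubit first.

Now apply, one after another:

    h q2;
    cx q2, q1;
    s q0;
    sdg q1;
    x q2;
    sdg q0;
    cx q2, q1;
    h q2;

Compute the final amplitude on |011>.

|011> carries amplitude -1/2 - I/2 in the final state.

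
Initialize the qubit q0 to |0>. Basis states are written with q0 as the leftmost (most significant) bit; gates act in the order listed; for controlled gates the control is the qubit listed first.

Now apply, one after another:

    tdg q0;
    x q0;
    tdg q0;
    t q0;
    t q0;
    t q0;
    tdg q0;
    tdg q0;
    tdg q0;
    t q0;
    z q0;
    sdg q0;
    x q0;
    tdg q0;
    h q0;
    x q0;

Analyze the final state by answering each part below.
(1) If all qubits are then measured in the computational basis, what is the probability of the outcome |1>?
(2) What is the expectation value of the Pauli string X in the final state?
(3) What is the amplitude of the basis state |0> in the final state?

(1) Outcome |1> occurs with probability 1/2. Key observation: gates 3-10 undo each other exactly, leaving only the rest of the circuit to track.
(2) The observable X averages to 1.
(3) The amplitude on |0> is sqrt(2)*I/2.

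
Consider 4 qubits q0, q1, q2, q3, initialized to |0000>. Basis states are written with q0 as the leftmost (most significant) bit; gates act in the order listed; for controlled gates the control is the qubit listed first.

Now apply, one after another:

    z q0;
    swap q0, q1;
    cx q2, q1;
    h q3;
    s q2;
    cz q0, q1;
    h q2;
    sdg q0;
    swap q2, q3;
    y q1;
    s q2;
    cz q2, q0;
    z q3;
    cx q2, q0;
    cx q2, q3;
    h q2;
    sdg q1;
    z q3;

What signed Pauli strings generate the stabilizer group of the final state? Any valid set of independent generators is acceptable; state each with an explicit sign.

The final state is stabilized by the group generated by -YIZI, +ZIXI, +IIIX, -IZII; other independent generating sets are equally valid.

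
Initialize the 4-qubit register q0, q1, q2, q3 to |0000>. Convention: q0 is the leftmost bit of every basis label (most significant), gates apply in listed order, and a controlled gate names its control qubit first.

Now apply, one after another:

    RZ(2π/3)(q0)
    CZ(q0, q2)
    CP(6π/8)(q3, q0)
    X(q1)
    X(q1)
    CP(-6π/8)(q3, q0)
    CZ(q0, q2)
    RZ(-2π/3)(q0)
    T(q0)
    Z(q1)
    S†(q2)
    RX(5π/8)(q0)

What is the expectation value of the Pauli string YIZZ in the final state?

The expectation value of YIZZ is -sqrt(sqrt(2) + 2)/2. Key observation: steps 1-8 multiply out to the identity, so the circuit reduces to the remaining gates.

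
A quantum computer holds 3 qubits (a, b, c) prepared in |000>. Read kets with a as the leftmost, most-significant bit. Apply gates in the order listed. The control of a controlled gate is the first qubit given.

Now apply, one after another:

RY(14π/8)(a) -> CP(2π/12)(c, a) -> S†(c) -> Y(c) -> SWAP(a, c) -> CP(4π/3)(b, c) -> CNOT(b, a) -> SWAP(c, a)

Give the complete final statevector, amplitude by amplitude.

The final amplitudes are -I*sqrt(sqrt(2) + 2)/2 on |001>, I*sqrt(2 - sqrt(2))/2 on |101>, and 0 on every other basis state.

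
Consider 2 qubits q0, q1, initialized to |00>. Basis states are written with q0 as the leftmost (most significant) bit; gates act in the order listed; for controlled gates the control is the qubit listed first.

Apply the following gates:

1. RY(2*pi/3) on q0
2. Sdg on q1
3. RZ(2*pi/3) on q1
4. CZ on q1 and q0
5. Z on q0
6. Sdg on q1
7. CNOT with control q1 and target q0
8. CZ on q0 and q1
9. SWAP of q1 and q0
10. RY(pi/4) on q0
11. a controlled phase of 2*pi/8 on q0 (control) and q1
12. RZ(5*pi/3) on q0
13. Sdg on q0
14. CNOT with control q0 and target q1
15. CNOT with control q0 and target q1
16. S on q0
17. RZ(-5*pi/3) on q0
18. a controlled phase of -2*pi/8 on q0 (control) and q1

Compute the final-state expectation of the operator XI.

In the final state, XI has expectation sqrt(2)/2. Key observation: the block from step 11 through step 18 cancels to the identity and can be dropped.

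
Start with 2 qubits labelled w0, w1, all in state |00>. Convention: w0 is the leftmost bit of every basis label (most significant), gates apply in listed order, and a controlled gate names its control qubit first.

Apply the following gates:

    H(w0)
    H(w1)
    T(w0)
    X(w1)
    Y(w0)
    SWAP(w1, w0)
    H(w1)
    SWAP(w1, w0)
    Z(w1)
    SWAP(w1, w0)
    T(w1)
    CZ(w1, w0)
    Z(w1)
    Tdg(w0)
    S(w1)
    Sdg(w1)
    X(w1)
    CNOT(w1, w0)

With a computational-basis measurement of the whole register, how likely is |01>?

A full measurement returns |01> with probability 1/4 - sqrt(2)/8. Key observation: steps 15-16 multiply out to the identity, so the circuit reduces to the remaining gates.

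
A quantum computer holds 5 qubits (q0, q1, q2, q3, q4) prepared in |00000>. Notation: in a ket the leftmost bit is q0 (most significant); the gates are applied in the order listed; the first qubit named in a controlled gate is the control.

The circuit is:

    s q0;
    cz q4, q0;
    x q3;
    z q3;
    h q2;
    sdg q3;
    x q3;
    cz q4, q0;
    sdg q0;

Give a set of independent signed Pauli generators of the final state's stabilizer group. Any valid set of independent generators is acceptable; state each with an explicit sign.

One valid set of independent stabilizer generators is +IIXII, +ZIIII, +IZIII, +IIIZI, +IIIIZ (any independent generating set of the same group is equally correct).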